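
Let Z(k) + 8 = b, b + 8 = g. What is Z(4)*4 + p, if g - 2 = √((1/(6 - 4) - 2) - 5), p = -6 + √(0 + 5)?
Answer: -62 + √5 + 2*I*√26 ≈ -59.764 + 10.198*I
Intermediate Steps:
p = -6 + √5 ≈ -3.7639
g = 2 + I*√26/2 (g = 2 + √((1/(6 - 4) - 2) - 5) = 2 + √((1/2 - 2) - 5) = 2 + √((½ - 2) - 5) = 2 + √(-3/2 - 5) = 2 + √(-13/2) = 2 + I*√26/2 ≈ 2.0 + 2.5495*I)
b = -6 + I*√26/2 (b = -8 + (2 + I*√26/2) = -6 + I*√26/2 ≈ -6.0 + 2.5495*I)
Z(k) = -14 + I*√26/2 (Z(k) = -8 + (-6 + I*√26/2) = -14 + I*√26/2)
Z(4)*4 + p = (-14 + I*√26/2)*4 + (-6 + √5) = (-56 + 2*I*√26) + (-6 + √5) = -62 + √5 + 2*I*√26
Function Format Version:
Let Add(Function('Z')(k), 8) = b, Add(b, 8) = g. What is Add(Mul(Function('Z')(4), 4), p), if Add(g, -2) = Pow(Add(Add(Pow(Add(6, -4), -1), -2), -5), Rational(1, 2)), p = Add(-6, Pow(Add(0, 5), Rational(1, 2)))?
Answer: Add(-62, Pow(5, Rational(1, 2)), Mul(2, I, Pow(26, Rational(1, 2)))) ≈ Add(-59.764, Mul(10.198, I))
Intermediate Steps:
p = Add(-6, Pow(5, Rational(1, 2))) ≈ -3.7639
g = Add(2, Mul(Rational(1, 2), I, Pow(26, Rational(1, 2)))) (g = Add(2, Pow(Add(Add(Pow(Add(6, -4), -1), -2), -5), Rational(1, 2))) = Add(2, Pow(Add(Add(Pow(2, -1), -2), -5), Rational(1, 2))) = Add(2, Pow(Add(Add(Rational(1, 2), -2), -5), Rational(1, 2))) = Add(2, Pow(Add(Rational(-3, 2), -5), Rational(1, 2))) = Add(2, Pow(Rational(-13, 2), Rational(1, 2))) = Add(2, Mul(Rational(1, 2), I, Pow(26, Rational(1, 2)))) ≈ Add(2.0000, Mul(2.5495, I)))
b = Add(-6, Mul(Rational(1, 2), I, Pow(26, Rational(1, 2)))) (b = Add(-8, Add(2, Mul(Rational(1, 2), I, Pow(26, Rational(1, 2))))) = Add(-6, Mul(Rational(1, 2), I, Pow(26, Rational(1, 2)))) ≈ Add(-6.0000, Mul(2.5495, I)))
Function('Z')(k) = Add(-14, Mul(Rational(1, 2), I, Pow(26, Rational(1, 2)))) (Function('Z')(k) = Add(-8, Add(-6, Mul(Rational(1, 2), I, Pow(26, Rational(1, 2))))) = Add(-14, Mul(Rational(1, 2), I, Pow(26, Rational(1, 2)))))
Add(Mul(Function('Z')(4), 4), p) = Add(Mul(Add(-14, Mul(Rational(1, 2), I, Pow(26, Rational(1, 2)))), 4), Add(-6, Pow(5, Rational(1, 2)))) = Add(Add(-56, Mul(2, I, Pow(26, Rational(1, 2)))), Add(-6, Pow(5, Rational(1, 2)))) = Add(-62, Pow(5, Rational(1, 2)), Mul(2, I, Pow(26, Rational(1, 2))))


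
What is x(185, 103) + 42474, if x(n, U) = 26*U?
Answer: 45152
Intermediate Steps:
x(185, 103) + 42474 = 26*103 + 42474 = 2678 + 42474 = 45152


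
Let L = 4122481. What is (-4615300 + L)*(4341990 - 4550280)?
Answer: 102649269510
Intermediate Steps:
(-4615300 + L)*(4341990 - 4550280) = (-4615300 + 4122481)*(4341990 - 4550280) = -492819*(-208290) = 102649269510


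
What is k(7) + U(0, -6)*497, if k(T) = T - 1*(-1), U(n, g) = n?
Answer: 8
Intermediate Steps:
k(T) = 1 + T (k(T) = T + 1 = 1 + T)
k(7) + U(0, -6)*497 = (1 + 7) + 0*497 = 8 + 0 = 8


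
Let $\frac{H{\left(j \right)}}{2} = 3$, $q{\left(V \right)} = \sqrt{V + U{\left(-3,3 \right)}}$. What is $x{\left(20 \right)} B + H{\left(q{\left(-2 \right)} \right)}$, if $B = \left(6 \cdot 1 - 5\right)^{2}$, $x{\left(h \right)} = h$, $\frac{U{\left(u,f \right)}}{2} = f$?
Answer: $26$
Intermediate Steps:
$U{\left(u,f \right)} = 2 f$
$B = 1$ ($B = \left(6 - 5\right)^{2} = 1^{2} = 1$)
$q{\left(V \right)} = \sqrt{6 + V}$ ($q{\left(V \right)} = \sqrt{V + 2 \cdot 3} = \sqrt{V + 6} = \sqrt{6 + V}$)
$H{\left(j \right)} = 6$ ($H{\left(j \right)} = 2 \cdot 3 = 6$)
$x{\left(20 \right)} B + H{\left(q{\left(-2 \right)} \right)} = 20 \cdot 1 + 6 = 20 + 6 = 26$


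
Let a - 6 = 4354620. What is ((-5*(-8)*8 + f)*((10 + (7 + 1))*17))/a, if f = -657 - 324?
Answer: -33711/725771 ≈ -0.046449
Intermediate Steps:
a = 4354626 (a = 6 + 4354620 = 4354626)
f = -981
((-5*(-8)*8 + f)*((10 + (7 + 1))*17))/a = ((-5*(-8)*8 - 981)*((10 + (7 + 1))*17))/4354626 = ((40*8 - 981)*((10 + 8)*17))*(1/4354626) = ((320 - 981)*(18*17))*(1/4354626) = -661*306*(1/4354626) = -202266*1/4354626 = -33711/725771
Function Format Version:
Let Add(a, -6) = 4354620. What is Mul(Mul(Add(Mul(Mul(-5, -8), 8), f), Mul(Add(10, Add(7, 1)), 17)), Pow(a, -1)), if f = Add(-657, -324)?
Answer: Rational(-33711, 725771) ≈ -0.046449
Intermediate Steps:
a = 4354626 (a = Add(6, 4354620) = 4354626)
f = -981
Mul(Mul(Add(Mul(Mul(-5, -8), 8), f), Mul(Add(10, Add(7, 1)), 17)), Pow(a, -1)) = Mul(Mul(Add(Mul(Mul(-5, -8), 8), -981), Mul(Add(10, Add(7, 1)), 17)), Pow(4354626, -1)) = Mul(Mul(Add(Mul(40, 8), -981), Mul(Add(10, 8), 17)), Rational(1, 4354626)) = Mul(Mul(Add(320, -981), Mul(18, 17)), Rational(1, 4354626)) = Mul(Mul(-661, 306), Rational(1, 4354626)) = Mul(-202266, Rational(1, 4354626)) = Rational(-33711, 725771)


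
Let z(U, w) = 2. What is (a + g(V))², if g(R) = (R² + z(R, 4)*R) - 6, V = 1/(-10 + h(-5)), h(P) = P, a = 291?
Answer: 4108297216/50625 ≈ 81152.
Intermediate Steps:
V = -1/15 (V = 1/(-10 - 5) = 1/(-15) = -1/15 ≈ -0.066667)
g(R) = -6 + R² + 2*R (g(R) = (R² + 2*R) - 6 = -6 + R² + 2*R)
(a + g(V))² = (291 + (-6 + (-1/15)² + 2*(-1/15)))² = (291 + (-6 + 1/225 - 2/15))² = (291 - 1379/225)² = (64096/225)² = 4108297216/50625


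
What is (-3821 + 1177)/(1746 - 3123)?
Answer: 2644/1377 ≈ 1.9201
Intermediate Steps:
(-3821 + 1177)/(1746 - 3123) = -2644/(-1377) = -2644*(-1/1377) = 2644/1377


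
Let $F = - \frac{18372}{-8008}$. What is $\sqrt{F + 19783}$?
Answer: $\frac{\sqrt{79299538318}}{2002} \approx 140.66$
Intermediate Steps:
$F = \frac{4593}{2002}$ ($F = \left(-18372\right) \left(- \frac{1}{8008}\right) = \frac{4593}{2002} \approx 2.2942$)
$\sqrt{F + 19783} = \sqrt{\frac{4593}{2002} + 19783} = \sqrt{\frac{39610159}{2002}} = \frac{\sqrt{79299538318}}{2002}$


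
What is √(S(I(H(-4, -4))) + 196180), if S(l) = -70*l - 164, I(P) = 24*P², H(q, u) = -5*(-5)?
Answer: 4*I*√53374 ≈ 924.11*I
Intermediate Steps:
H(q, u) = 25
S(l) = -164 - 70*l
√(S(I(H(-4, -4))) + 196180) = √((-164 - 1680*25²) + 196180) = √((-164 - 1680*625) + 196180) = √((-164 - 70*15000) + 196180) = √((-164 - 1050000) + 196180) = √(-1050164 + 196180) = √(-853984) = 4*I*√53374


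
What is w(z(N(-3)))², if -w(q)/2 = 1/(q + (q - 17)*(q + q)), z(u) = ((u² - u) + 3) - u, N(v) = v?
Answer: 1/729 ≈ 0.0013717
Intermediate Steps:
z(u) = 3 + u² - 2*u (z(u) = (3 + u² - u) - u = 3 + u² - 2*u)
w(q) = -2/(q + 2*q*(-17 + q)) (w(q) = -2/(q + (q - 17)*(q + q)) = -2/(q + (-17 + q)*(2*q)) = -2/(q + 2*q*(-17 + q)))
w(z(N(-3)))² = (-2/((3 + (-3)² - 2*(-3))*(-33 + 2*(3 + (-3)² - 2*(-3)))))² = (-2/((3 + 9 + 6)*(-33 + 2*(3 + 9 + 6))))² = (-2/(18*(-33 + 2*18)))² = (-2*1/18/(-33 + 36))² = (-2*1/18/3)² = (-2*1/18*⅓)² = (-1/27)² = 1/729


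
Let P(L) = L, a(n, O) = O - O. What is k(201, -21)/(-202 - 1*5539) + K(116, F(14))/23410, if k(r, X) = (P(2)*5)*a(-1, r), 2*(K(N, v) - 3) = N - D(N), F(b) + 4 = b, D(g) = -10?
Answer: 33/11705 ≈ 0.0028193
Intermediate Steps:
a(n, O) = 0
F(b) = -4 + b
K(N, v) = 8 + N/2 (K(N, v) = 3 + (N - 1*(-10))/2 = 3 + (N + 10)/2 = 3 + (10 + N)/2 = 3 + (5 + N/2) = 8 + N/2)
k(r, X) = 0 (k(r, X) = (2*5)*0 = 10*0 = 0)
k(201, -21)/(-202 - 1*5539) + K(116, F(14))/23410 = 0/(-202 - 1*5539) + (8 + (½)*116)/23410 = 0/(-202 - 5539) + (8 + 58)*(1/23410) = 0/(-5741) + 66*(1/23410) = 0*(-1/5741) + 33/11705 = 0 + 33/11705 = 33/11705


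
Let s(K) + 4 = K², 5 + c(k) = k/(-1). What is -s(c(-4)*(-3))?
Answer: -5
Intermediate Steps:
c(k) = -5 - k (c(k) = -5 + k/(-1) = -5 + k*(-1) = -5 - k)
s(K) = -4 + K²
-s(c(-4)*(-3)) = -(-4 + ((-5 - 1*(-4))*(-3))²) = -(-4 + ((-5 + 4)*(-3))²) = -(-4 + (-1*(-3))²) = -(-4 + 3²) = -(-4 + 9) = -1*5 = -5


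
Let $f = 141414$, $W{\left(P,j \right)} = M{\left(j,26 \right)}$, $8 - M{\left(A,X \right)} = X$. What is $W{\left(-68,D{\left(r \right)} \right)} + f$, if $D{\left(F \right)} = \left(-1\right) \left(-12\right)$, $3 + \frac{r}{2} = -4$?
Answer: $141396$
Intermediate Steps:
$r = -14$ ($r = -6 + 2 \left(-4\right) = -6 - 8 = -14$)
$M{\left(A,X \right)} = 8 - X$
$D{\left(F \right)} = 12$
$W{\left(P,j \right)} = -18$ ($W{\left(P,j \right)} = 8 - 26 = -18$)
$W{\left(-68,D{\left(r \right)} \right)} + f = -18 + 141414 = 141396$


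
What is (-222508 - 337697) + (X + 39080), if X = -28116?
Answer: -549241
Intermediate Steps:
(-222508 - 337697) + (X + 39080) = (-222508 - 337697) + (-28116 + 39080) = -560205 + 10964 = -549241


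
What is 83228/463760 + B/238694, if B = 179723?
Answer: 12901795339/13837091180 ≈ 0.93241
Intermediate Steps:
83228/463760 + B/238694 = 83228/463760 + 179723/238694 = 83228*(1/463760) + 179723*(1/238694) = 20807/115940 + 179723/238694 = 12901795339/13837091180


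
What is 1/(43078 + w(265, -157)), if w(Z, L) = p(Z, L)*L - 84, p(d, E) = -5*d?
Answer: 1/251019 ≈ 3.9838e-6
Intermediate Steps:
w(Z, L) = -84 - 5*L*Z (w(Z, L) = (-5*Z)*L - 84 = -5*L*Z - 84 = -84 - 5*L*Z)
1/(43078 + w(265, -157)) = 1/(43078 + (-84 - 5*(-157)*265)) = 1/(43078 + (-84 + 208025)) = 1/(43078 + 207941) = 1/251019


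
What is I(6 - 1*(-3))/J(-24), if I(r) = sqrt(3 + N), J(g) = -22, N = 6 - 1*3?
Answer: -sqrt(6)/22 ≈ -0.11134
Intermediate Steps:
N = 3 (N = 6 - 3 = 3)
I(r) = sqrt(6) (I(r) = sqrt(3 + 3) = sqrt(6))
I(6 - 1*(-3))/J(-24) = sqrt(6)/(-22) = -sqrt(6)/22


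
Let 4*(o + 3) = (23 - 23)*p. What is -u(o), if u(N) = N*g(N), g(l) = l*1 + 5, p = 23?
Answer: 6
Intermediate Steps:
g(l) = 5 + l (g(l) = l + 5 = 5 + l)
o = -3 (o = -3 + ((23 - 23)*23)/4 = -3 + (0*23)/4 = -3 + (1/4)*0 = -3 + 0 = -3)
u(N) = N*(5 + N)
-u(o) = -(-3)*(5 - 3) = -(-3)*2 = -1*(-6) = 6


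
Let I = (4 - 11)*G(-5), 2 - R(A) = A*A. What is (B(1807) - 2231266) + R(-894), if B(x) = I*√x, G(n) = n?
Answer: -3030500 + 35*√1807 ≈ -3.0290e+6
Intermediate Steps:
R(A) = 2 - A² (R(A) = 2 - A*A = 2 - A²)
I = 35 (I = (4 - 11)*(-5) = -7*(-5) = 35)
B(x) = 35*√x
(B(1807) - 2231266) + R(-894) = (35*√1807 - 2231266) + (2 - 1*(-894)²) = (-2231266 + 35*√1807) + (2 - 1*799236) = (-2231266 + 35*√1807) + (2 - 799236) = (-2231266 + 35*√1807) - 799234 = -3030500 + 35*√1807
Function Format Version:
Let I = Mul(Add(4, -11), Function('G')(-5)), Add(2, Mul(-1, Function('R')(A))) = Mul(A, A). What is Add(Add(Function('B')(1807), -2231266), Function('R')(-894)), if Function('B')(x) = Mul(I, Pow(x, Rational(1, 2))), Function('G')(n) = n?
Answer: Add(-3030500, Mul(35, Pow(1807, Rational(1, 2)))) ≈ -3.0290e+6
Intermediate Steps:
Function('R')(A) = Add(2, Mul(-1, Pow(A, 2))) (Function('R')(A) = Add(2, Mul(-1, Mul(A, A))) = Add(2, Mul(-1, Pow(A, 2))))
I = 35 (I = Mul(Add(4, -11), -5) = Mul(-7, -5) = 35)
Function('B')(x) = Mul(35, Pow(x, Rational(1, 2)))
Add(Add(Function('B')(1807), -2231266), Function('R')(-894)) = Add(Add(Mul(35, Pow(1807, Rational(1, 2))), -2231266), Add(2, Mul(-1, Pow(-894, 2)))) = Add(Add(-2231266, Mul(35, Pow(1807, Rational(1, 2)))), Add(2, Mul(-1, 799236))) = Add(Add(-2231266, Mul(35, Pow(1807, Rational(1, 2)))), Add(2, -799236)) = Add(Add(-2231266, Mul(35, Pow(1807, Rational(1, 2)))), -799234) = Add(-3030500, Mul(35, Pow(1807, Rational(1, 2))))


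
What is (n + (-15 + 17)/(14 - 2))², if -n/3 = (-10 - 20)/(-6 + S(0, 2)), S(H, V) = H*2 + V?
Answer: 4489/9 ≈ 498.78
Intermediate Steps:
S(H, V) = V + 2*H (S(H, V) = 2*H + V = V + 2*H)
n = -45/2 (n = -3*(-10 - 20)/(-6 + (2 + 2*0)) = -(-90)/(-6 + (2 + 0)) = -(-90)/(-6 + 2) = -(-90)/(-4) = -(-90)*(-1)/4 = -3*15/2 = -45/2 ≈ -22.500)
(n + (-15 + 17)/(14 - 2))² = (-45/2 + (-15 + 17)/(14 - 2))² = (-45/2 + 2/12)² = (-45/2 + 2*(1/12))² = (-45/2 + ⅙)² = (-67/3)² = 4489/9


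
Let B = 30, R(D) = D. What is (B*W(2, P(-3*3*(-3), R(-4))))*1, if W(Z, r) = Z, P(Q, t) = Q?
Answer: 60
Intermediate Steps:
(B*W(2, P(-3*3*(-3), R(-4))))*1 = (30*2)*1 = 60*1 = 60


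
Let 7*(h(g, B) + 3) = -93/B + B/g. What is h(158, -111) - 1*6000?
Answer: -35093425/5846 ≈ -6003.0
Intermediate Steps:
h(g, B) = -3 - 93/(7*B) + B/(7*g) (h(g, B) = -3 + (-93/B + B/g)/7 = -3 + (-93/(7*B) + B/(7*g)) = -3 - 93/(7*B) + B/(7*g))
h(158, -111) - 1*6000 = (-3 - 93/7/(-111) + (1/7)*(-111)/158) - 1*6000 = (-3 - 93/7*(-1/111) + (1/7)*(-111)*(1/158)) - 6000 = (-3 + 31/259 - 111/1106) - 6000 = -17425/5846 - 6000 = -35093425/5846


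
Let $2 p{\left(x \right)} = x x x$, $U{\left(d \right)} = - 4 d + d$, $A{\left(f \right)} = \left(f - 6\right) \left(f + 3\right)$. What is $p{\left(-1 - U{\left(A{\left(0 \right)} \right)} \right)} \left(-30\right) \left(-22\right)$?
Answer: $-54903750$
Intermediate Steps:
$A{\left(f \right)} = \left(-6 + f\right) \left(3 + f\right)$ ($A{\left(f \right)} = \left(f - 6\right) \left(3 + f\right) = \left(-6 + f\right) \left(3 + f\right)$)
$U{\left(d \right)} = - 3 d$
$p{\left(x \right)} = \frac{x^{3}}{2}$ ($p{\left(x \right)} = \frac{x x x}{2} = \frac{x^{2} x}{2} = \frac{x^{3}}{2}$)
$p{\left(-1 - U{\left(A{\left(0 \right)} \right)} \right)} \left(-30\right) \left(-22\right) = \frac{\left(-1 - - 3 \left(-18 + 0^{2} - 0\right)\right)^{3}}{2} \left(-30\right) \left(-22\right) = \frac{\left(-1 - - 3 \left(-18 + 0 + 0\right)\right)^{3}}{2} \left(-30\right) \left(-22\right) = \frac{\left(-1 - \left(-3\right) \left(-18\right)\right)^{3}}{2} \left(-30\right) \left(-22\right) = \frac{\left(-1 - 54\right)^{3}}{2} \left(-30\right) \left(-22\right) = \frac{\left(-55\right)^{3}}{2} \left(-30\right) \left(-22\right) = \frac{1}{2} \left(-166375\right) \left(-30\right) \left(-22\right) = \left(- \frac{166375}{2}\right) \left(-30\right) \left(-22\right) = 2495625 \left(-22\right) = -54903750$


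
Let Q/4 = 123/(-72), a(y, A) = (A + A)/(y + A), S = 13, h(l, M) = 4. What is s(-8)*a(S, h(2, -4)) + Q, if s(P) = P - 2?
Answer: -1177/102 ≈ -11.539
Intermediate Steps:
s(P) = -2 + P
a(y, A) = 2*A/(A + y) (a(y, A) = (2*A)/(A + y) = 2*A/(A + y))
Q = -41/6 (Q = 4*(123/(-72)) = 4*(123*(-1/72)) = 4*(-41/24) = -41/6 ≈ -6.8333)
s(-8)*a(S, h(2, -4)) + Q = (-2 - 8)*(2*4/(4 + 13)) - 41/6 = -20*4/17 - 41/6 = -10*8/17 - 41/6 = -80/17 - 41/6 = -1177/102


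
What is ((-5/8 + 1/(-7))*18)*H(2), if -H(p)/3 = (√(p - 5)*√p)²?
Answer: -3483/14 ≈ -248.79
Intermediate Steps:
H(p) = -3*p*(-5 + p) (H(p) = -3*p*(p - 5) = -3*p*(-5 + p))
((-5/8 + 1/(-7))*18)*H(2) = ((-5/8 + 1/(-7))*18)*(3*2*(5 - 1*2)) = ((-5*⅛ + 1*(-⅐))*18)*(3*2*(5 - 2)) = ((-5/8 - ⅐)*18)*(3*2*3) = -43/56*18*18 = -387/28*18 = -3483/14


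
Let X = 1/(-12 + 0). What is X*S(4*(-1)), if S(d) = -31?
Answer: 31/12 ≈ 2.5833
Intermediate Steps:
X = -1/12 (X = 1/(-12) = -1/12 ≈ -0.083333)
X*S(4*(-1)) = -1/12*(-31) = 31/12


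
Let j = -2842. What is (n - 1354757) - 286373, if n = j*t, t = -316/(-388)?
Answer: -159414128/97 ≈ -1.6434e+6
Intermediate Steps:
t = 79/97 (t = -316*(-1/388) = 79/97 ≈ 0.81443)
n = -224518/97 (n = -2842*79/97 = -224518/97 ≈ -2314.6)
(n - 1354757) - 286373 = (-224518/97 - 1354757) - 286373 = -131635947/97 - 286373 = -159414128/97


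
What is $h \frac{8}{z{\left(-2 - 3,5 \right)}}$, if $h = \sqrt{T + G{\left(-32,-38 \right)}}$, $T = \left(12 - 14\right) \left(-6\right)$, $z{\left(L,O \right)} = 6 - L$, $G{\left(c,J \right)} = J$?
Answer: $\frac{8 i \sqrt{26}}{11} \approx 3.7084 i$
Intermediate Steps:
$T = 12$ ($T = \left(-2\right) \left(-6\right) = 12$)
$h = i \sqrt{26}$ ($h = \sqrt{12 - 38} = \sqrt{-26} = i \sqrt{26} \approx 5.099 i$)
$h \frac{8}{z{\left(-2 - 3,5 \right)}} = i \sqrt{26} \frac{8}{6 - \left(-2 - 3\right)} = i \sqrt{26} \frac{8}{6 - -5} = i \sqrt{26} \frac{8}{6 + 5} = i \sqrt{26} \cdot \frac{8}{11} = \frac{8 i \sqrt{26}}{11}$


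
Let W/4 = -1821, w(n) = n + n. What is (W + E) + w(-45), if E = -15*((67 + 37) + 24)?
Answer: -9294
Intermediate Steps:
w(n) = 2*n
W = -7284 (W = 4*(-1821) = -7284)
E = -1920 (E = -15*(104 + 24) = -15*128 = -1920)
(W + E) + w(-45) = (-7284 - 1920) + 2*(-45) = -9204 - 90 = -9294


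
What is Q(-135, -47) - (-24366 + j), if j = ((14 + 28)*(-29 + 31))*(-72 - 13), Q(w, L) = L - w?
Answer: 31594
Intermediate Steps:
j = -7140 (j = (42*2)*(-85) = 84*(-85) = -7140)
Q(-135, -47) - (-24366 + j) = (-47 - 1*(-135)) - (-24366 - 7140) = (-47 + 135) - 1*(-31506) = 88 + 31506 = 31594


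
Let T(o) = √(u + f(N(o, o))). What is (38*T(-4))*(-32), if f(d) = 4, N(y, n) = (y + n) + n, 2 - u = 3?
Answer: -1216*√3 ≈ -2106.2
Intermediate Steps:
u = -1 (u = 2 - 1*3 = 2 - 3 = -1)
N(y, n) = y + 2*n (N(y, n) = (n + y) + n = y + 2*n)
T(o) = √3 (T(o) = √(-1 + 4) = √3)
(38*T(-4))*(-32) = (38*√3)*(-32) = -1216*√3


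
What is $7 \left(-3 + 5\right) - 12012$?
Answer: $-11998$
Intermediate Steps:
$7 \left(-3 + 5\right) - 12012 = 7 \cdot 2 - 12012 = 14 - 12012 = -11998$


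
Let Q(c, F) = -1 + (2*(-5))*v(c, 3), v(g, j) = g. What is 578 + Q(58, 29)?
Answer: -3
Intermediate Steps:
Q(c, F) = -1 - 10*c (Q(c, F) = -1 + (2*(-5))*c = -1 - 10*c)
578 + Q(58, 29) = 578 + (-1 - 10*58) = 578 + (-1 - 580) = 578 - 581 = -3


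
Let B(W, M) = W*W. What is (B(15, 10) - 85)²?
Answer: 19600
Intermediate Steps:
B(W, M) = W²
(B(15, 10) - 85)² = (15² - 85)² = (225 - 85)² = 140² = 19600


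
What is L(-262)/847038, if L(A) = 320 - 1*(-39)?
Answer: 359/847038 ≈ 0.00042383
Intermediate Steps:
L(A) = 359 (L(A) = 320 + 39 = 359)
L(-262)/847038 = 359/847038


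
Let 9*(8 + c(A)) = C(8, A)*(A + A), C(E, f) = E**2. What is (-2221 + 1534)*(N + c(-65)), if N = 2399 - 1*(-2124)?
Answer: -7400135/3 ≈ -2.4667e+6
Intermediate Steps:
N = 4523 (N = 2399 + 2124 = 4523)
c(A) = -8 + 128*A/9 (c(A) = -8 + (8**2*(A + A))/9 = -8 + (64*(2*A))/9 = -8 + (128*A)/9 = -8 + 128*A/9)
(-2221 + 1534)*(N + c(-65)) = (-2221 + 1534)*(4523 + (-8 + (128/9)*(-65))) = -687*(4523 + (-8 - 8320/9)) = -687*(4523 - 8392/9) = -687*32315/9 = -7400135/3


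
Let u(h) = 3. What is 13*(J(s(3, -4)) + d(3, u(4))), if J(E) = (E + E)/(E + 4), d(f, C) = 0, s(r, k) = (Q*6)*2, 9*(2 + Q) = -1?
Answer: 247/8 ≈ 30.875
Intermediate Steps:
Q = -19/9 (Q = -2 + (1/9)*(-1) = -2 - 1/9 = -19/9 ≈ -2.1111)
s(r, k) = -76/3 (s(r, k) = -19/9*6*2 = -38/3*2 = -76/3)
J(E) = 2*E/(4 + E) (J(E) = (2*E)/(4 + E) = 2*E/(4 + E))
13*(J(s(3, -4)) + d(3, u(4))) = 13*(2*(-76/3)/(4 - 76/3) + 0) = 13*(2*(-76/3)/(-64/3) + 0) = 13*(2*(-76/3)*(-3/64) + 0) = 13*(19/8 + 0) = 13*(19/8) = 247/8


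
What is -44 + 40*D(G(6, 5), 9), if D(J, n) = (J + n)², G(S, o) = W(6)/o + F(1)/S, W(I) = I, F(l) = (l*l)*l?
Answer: 191462/45 ≈ 4254.7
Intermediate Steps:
F(l) = l³ (F(l) = l²*l = l³)
G(S, o) = 1/S + 6/o (G(S, o) = 6/o + 1³/S = 6/o + 1/S = 1/S + 6/o)
-44 + 40*D(G(6, 5), 9) = -44 + 40*((1/6 + 6/5) + 9)² = -44 + 40*((⅙ + 6*(⅕)) + 9)² = -44 + 40*((⅙ + 6/5) + 9)² = -44 + 40*(41/30 + 9)² = -44 + 40*(311/30)² = -44 + 40*(96721/900) = -44 + 193442/45 = 191462/45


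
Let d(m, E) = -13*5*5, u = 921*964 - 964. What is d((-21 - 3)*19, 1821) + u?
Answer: 886555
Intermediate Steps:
u = 886880 (u = 887844 - 964 = 886880)
d(m, E) = -325 (d(m, E) = -65*5 = -325)
d((-21 - 3)*19, 1821) + u = -325 + 886880 = 886555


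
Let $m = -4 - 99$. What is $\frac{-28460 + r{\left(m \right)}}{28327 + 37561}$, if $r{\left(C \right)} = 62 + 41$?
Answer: $- \frac{28357}{65888} \approx -0.43038$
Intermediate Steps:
$m = -103$
$r{\left(C \right)} = 103$
$\frac{-28460 + r{\left(m \right)}}{28327 + 37561} = \frac{-28460 + 103}{28327 + 37561} = - \frac{28357}{65888}$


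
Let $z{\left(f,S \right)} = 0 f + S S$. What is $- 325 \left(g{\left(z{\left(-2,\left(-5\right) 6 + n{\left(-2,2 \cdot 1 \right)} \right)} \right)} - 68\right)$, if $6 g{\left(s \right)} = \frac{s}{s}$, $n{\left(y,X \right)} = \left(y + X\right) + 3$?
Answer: $\frac{132275}{6} \approx 22046.0$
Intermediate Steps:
$n{\left(y,X \right)} = 3 + X + y$ ($n{\left(y,X \right)} = \left(X + y\right) + 3 = 3 + X + y$)
$z{\left(f,S \right)} = S^{2}$ ($z{\left(f,S \right)} = 0 + S^{2} = S^{2}$)
$g{\left(s \right)} = \frac{1}{6}$ ($g{\left(s \right)} = \frac{s \frac{1}{s}}{6} = \frac{1}{6} \cdot 1 = \frac{1}{6}$)
$- 325 \left(g{\left(z{\left(-2,\left(-5\right) 6 + n{\left(-2,2 \cdot 1 \right)} \right)} \right)} - 68\right) = - 325 \left(\frac{1}{6} - 68\right) = \left(-325\right) \left(- \frac{407}{6}\right) = \frac{132275}{6}$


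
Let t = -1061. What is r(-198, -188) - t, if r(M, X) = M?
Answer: 863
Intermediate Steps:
r(-198, -188) - t = -198 - 1*(-1061) = -198 + 1061 = 863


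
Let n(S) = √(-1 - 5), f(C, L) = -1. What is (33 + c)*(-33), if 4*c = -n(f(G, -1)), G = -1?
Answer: -1089 + 33*I*√6/4 ≈ -1089.0 + 20.208*I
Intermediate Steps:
n(S) = I*√6 (n(S) = √(-6) = I*√6)
c = -I*√6/4 (c = (-I*√6)/4 = -I*√6/4 ≈ -0.61237*I)
(33 + c)*(-33) = (33 - I*√6/4)*(-33) = -1089 + 33*I*√6/4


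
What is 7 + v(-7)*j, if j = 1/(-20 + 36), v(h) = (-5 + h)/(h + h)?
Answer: 395/56 ≈ 7.0536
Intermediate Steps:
v(h) = (-5 + h)/(2*h) (v(h) = (-5 + h)/((2*h)) = (-5 + h)*(1/(2*h)) = (-5 + h)/(2*h))
j = 1/16 ≈ 0.062500
7 + v(-7)*j = 7 + ((½)*(-5 - 7)/(-7))*(1/16) = 7 + ((½)*(-⅐)*(-12))*(1/16) = 7 + (6/7)*(1/16) = 7 + 3/56 = 395/56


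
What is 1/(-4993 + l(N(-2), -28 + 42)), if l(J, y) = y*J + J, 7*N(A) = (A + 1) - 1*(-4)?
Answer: -7/34906 ≈ -0.00020054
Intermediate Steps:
N(A) = 5/7 + A/7 (N(A) = ((A + 1) - 1*(-4))/7 = ((1 + A) + 4)/7 = (5 + A)/7 = 5/7 + A/7)
l(J, y) = J + J*y (l(J, y) = J*y + J = J + J*y)
1/(-4993 + l(N(-2), -28 + 42)) = 1/(-4993 + (5/7 + (⅐)*(-2))*(1 + (-28 + 42))) = 1/(-4993 + (5/7 - 2/7)*(1 + 14)) = 1/(-4993 + (3/7)*15) = 1/(-4993 + 45/7) = 1/(-34906/7) = -7/34906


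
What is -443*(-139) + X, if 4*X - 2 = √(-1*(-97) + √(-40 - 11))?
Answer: 123155/2 + √(97 + I*√51)/4 ≈ 61580.0 + 0.090577*I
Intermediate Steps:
X = ½ + √(97 + I*√51)/4 (X = ½ + √(-1*(-97) + √(-40 - 11))/4 = ½ + √(97 + √(-51))/4 = ½ + √(97 + I*√51)/4 ≈ 2.9639 + 0.090577*I)
-443*(-139) + X = -443*(-139) + (½ + √(97 + I*√51)/4) = 61577 + (½ + √(97 + I*√51)/4) = 123155/2 + √(97 + I*√51)/4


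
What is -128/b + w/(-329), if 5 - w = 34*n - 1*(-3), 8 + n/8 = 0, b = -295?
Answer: -600398/97055 ≈ -6.1862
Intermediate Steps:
n = -64 (n = -64 + 8*0 = -64 + 0 = -64)
w = 2178 (w = 5 - (34*(-64) - 1*(-3)) = 5 - (-2176 + 3) = 5 - 1*(-2173) = 5 + 2173 = 2178)
-128/b + w/(-329) = -128/(-295) + 2178/(-329) = -128*(-1/295) + 2178*(-1/329) = 128/295 - 2178/329 = -600398/97055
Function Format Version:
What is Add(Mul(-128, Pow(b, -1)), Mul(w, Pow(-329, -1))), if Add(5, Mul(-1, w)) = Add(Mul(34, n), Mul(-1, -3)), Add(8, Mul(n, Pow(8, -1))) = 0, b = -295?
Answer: Rational(-600398, 97055) ≈ -6.1862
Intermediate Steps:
n = -64 (n = Add(-64, Mul(8, 0)) = Add(-64, 0) = -64)
w = 2178 (w = Add(5, Mul(-1, Add(Mul(34, -64), Mul(-1, -3)))) = Add(5, Mul(-1, Add(-2176, 3))) = Add(5, Mul(-1, -2173)) = Add(5, 2173) = 2178)
Add(Mul(-128, Pow(b, -1)), Mul(w, Pow(-329, -1))) = Add(Mul(-128, Pow(-295, -1)), Mul(2178, Pow(-329, -1))) = Add(Mul(-128, Rational(-1, 295)), Mul(2178, Rational(-1, 329))) = Add(Rational(128, 295), Rational(-2178, 329)) = Rational(-600398, 97055)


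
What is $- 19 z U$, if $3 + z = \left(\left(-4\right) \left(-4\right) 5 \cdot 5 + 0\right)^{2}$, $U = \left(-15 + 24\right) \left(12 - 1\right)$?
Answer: $-300954357$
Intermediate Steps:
$U = 99$ ($U = 9 \cdot 11 = 99$)
$z = 159997$ ($z = -3 + \left(\left(-4\right) \left(-4\right) 5 \cdot 5 + 0\right)^{2} = -3 + \left(16 \cdot 5 \cdot 5 + 0\right)^{2} = -3 + \left(80 \cdot 5 + 0\right)^{2} = -3 + \left(400 + 0\right)^{2} = -3 + 400^{2} = -3 + 160000 = 159997$)
$- 19 z U = \left(-19\right) 159997 \cdot 99 = \left(-3039943\right) 99 = -300954357$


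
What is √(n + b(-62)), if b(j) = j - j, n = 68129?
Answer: √68129 ≈ 261.02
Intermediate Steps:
b(j) = 0
√(n + b(-62)) = √(68129 + 0) = √68129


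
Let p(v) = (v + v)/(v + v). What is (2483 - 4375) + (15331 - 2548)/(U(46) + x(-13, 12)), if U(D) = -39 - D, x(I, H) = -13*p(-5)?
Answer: -198199/98 ≈ -2022.4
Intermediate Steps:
p(v) = 1 (p(v) = (2*v)/((2*v)) = (2*v)*(1/(2*v)) = 1)
x(I, H) = -13 (x(I, H) = -13*1 = -13)
(2483 - 4375) + (15331 - 2548)/(U(46) + x(-13, 12)) = (2483 - 4375) + (15331 - 2548)/((-39 - 1*46) - 13) = -1892 + 12783/((-39 - 46) - 13) = -1892 + 12783/(-85 - 13) = -1892 + 12783/(-98) = -1892 + 12783*(-1/98) = -1892 - 12783/98 = -198199/98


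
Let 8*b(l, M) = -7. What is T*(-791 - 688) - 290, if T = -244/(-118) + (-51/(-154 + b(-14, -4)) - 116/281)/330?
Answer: -21369341302/6382915 ≈ -3347.9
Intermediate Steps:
b(l, M) = -7/8 (b(l, M) = (⅛)*(-7) = -7/8)
T = 39590864/19148745 (T = -244/(-118) + (-51/(-154 - 7/8) - 116/281)/330 = -244*(-1/118) + (-51/(-1239/8) - 116*1/281)*(1/330) = 122/59 + (-51*(-8/1239) - 116/281)*(1/330) = 122/59 + (136/413 - 116/281)*(1/330) = 122/59 - 9692/116053*1/330 = 122/59 - 4846/19148745 = 39590864/19148745 ≈ 2.0675)
T*(-791 - 688) - 290 = 39590864*(-791 - 688)/19148745 - 290 = (39590864/19148745)*(-1479) - 290 = -19518295952/6382915 - 290 = -21369341302/6382915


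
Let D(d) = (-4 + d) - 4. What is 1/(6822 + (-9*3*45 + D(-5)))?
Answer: 1/5594 ≈ 0.00017876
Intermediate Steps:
D(d) = -8 + d
1/(6822 + (-9*3*45 + D(-5))) = 1/(6822 + (-9*3*45 + (-8 - 5))) = 1/(6822 + (-27*45 - 13)) = 1/(6822 + (-1215 - 13)) = 1/(6822 - 1228) = 1/5594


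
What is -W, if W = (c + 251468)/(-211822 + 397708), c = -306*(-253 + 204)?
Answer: -133231/92943 ≈ -1.4335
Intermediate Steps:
c = 14994 (c = -306*(-49) = 14994)
W = 133231/92943 (W = (14994 + 251468)/(-211822 + 397708) = 266462/185886 = 266462*(1/185886) = 133231/92943 ≈ 1.4335)
-W = -1*133231/92943 = -133231/92943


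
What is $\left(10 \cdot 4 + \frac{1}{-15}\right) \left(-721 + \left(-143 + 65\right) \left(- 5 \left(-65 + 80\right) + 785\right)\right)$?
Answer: $- \frac{33604499}{15} \approx -2.2403 \cdot 10^{6}$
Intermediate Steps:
$\left(10 \cdot 4 + \frac{1}{-15}\right) \left(-721 + \left(-143 + 65\right) \left(- 5 \left(-65 + 80\right) + 785\right)\right) = \left(40 - \frac{1}{15}\right) \left(-721 - 78 \left(\left(-5\right) 15 + 785\right)\right) = \frac{599 \left(-721 - 78 \left(-75 + 785\right)\right)}{15} = \frac{599 \left(-721 - 55380\right)}{15} = \frac{599}{15} \left(-56101\right) = - \frac{33604499}{15}$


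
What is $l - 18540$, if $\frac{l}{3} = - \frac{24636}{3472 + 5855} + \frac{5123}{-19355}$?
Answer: $- \frac{1116163457301}{60174695} \approx -18549.0$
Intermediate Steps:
$l = - \frac{524612001}{60174695}$ ($l = 3 \left(- \frac{24636}{3472 + 5855} + \frac{5123}{-19355}\right) = 3 \left(- \frac{24636}{9327} + 5123 \left(- \frac{1}{19355}\right)\right) = 3 \left(\left(-24636\right) \frac{1}{9327} - \frac{5123}{19355}\right) = 3 \left(- \frac{8212}{3109} - \frac{5123}{19355}\right) = 3 \left(- \frac{174870667}{60174695}\right) = - \frac{524612001}{60174695} \approx -8.7182$)
$l - 18540 = - \frac{524612001}{60174695} - 18540 = - \frac{1116163457301}{60174695}$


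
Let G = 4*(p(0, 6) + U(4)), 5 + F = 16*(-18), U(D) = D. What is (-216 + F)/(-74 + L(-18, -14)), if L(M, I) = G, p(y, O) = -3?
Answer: 509/70 ≈ 7.2714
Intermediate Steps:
F = -293 (F = -5 + 16*(-18) = -5 - 288 = -293)
G = 4 (G = 4*(-3 + 4) = 4*1 = 4)
L(M, I) = 4
(-216 + F)/(-74 + L(-18, -14)) = (-216 - 293)/(-74 + 4) = -509/(-70) = -509*(-1/70) = 509/70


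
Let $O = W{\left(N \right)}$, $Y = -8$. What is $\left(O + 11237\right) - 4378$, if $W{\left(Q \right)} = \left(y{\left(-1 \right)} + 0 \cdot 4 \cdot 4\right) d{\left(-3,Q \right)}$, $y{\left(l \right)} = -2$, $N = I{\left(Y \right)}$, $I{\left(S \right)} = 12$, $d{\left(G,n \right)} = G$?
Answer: $6865$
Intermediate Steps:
$N = 12$
$W{\left(Q \right)} = 6$ ($W{\left(Q \right)} = \left(-2 + 0 \cdot 4 \cdot 4\right) \left(-3\right) = \left(-2 + 0 \cdot 4\right) \left(-3\right) = \left(-2 + 0\right) \left(-3\right) = \left(-2\right) \left(-3\right) = 6$)
$O = 6$
$\left(O + 11237\right) - 4378 = \left(6 + 11237\right) - 4378 = 11243 - 4378 = 6865$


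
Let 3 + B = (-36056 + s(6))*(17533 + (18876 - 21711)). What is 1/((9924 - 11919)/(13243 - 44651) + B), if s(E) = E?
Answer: -31408/16641934055429 ≈ -1.8873e-9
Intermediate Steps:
B = -529862903 (B = -3 + (-36056 + 6)*(17533 + (18876 - 21711)) = -3 - 36050*(17533 - 2835) = -3 - 36050*14698 = -3 - 529862900 = -529862903)
1/((9924 - 11919)/(13243 - 44651) + B) = 1/((9924 - 11919)/(13243 - 44651) - 529862903) = 1/(-1995/(-31408) - 529862903) = 1/(-1995*(-1/31408) - 529862903) = 1/(1995/31408 - 529862903) = 1/(-16641934055429/31408) = -31408/16641934055429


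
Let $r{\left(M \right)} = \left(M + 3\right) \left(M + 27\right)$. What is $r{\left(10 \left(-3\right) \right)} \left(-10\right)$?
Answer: $-810$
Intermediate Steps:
$r{\left(M \right)} = \left(3 + M\right) \left(27 + M\right)$
$r{\left(10 \left(-3\right) \right)} \left(-10\right) = \left(81 + \left(10 \left(-3\right)\right)^{2} + 30 \cdot 10 \left(-3\right)\right) \left(-10\right) = \left(81 + \left(-30\right)^{2} + 30 \left(-30\right)\right) \left(-10\right) = \left(81 + 900 - 900\right) \left(-10\right) = 81 \left(-10\right) = -810$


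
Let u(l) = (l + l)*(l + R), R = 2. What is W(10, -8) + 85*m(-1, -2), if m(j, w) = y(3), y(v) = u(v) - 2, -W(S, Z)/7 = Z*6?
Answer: 2716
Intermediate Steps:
u(l) = 2*l*(2 + l) (u(l) = (l + l)*(l + 2) = (2*l)*(2 + l) = 2*l*(2 + l))
W(S, Z) = -42*Z (W(S, Z) = -7*Z*6 = -42*Z)
y(v) = -2 + 2*v*(2 + v) (y(v) = 2*v*(2 + v) - 2 = -2 + 2*v*(2 + v))
m(j, w) = 28 (m(j, w) = -2 + 2*3*(2 + 3) = -2 + 2*3*5 = -2 + 30 = 28)
W(10, -8) + 85*m(-1, -2) = -42*(-8) + 85*28 = 336 + 2380 = 2716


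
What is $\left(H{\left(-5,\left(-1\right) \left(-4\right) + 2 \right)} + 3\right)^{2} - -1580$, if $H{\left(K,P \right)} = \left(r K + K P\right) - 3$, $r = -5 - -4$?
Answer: $2205$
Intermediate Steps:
$r = -1$ ($r = -5 + 4 = -1$)
$H{\left(K,P \right)} = -3 - K + K P$ ($H{\left(K,P \right)} = \left(- K + K P\right) - 3 = -3 - K + K P$)
$\left(H{\left(-5,\left(-1\right) \left(-4\right) + 2 \right)} + 3\right)^{2} - -1580 = \left(\left(-3 - -5 - 5 \left(\left(-1\right) \left(-4\right) + 2\right)\right) + 3\right)^{2} - -1580 = \left(\left(-3 + 5 - 5 \left(4 + 2\right)\right) + 3\right)^{2} + 1580 = \left(\left(-3 + 5 - 30\right) + 3\right)^{2} + 1580 = \left(-28 + 3\right)^{2} + 1580 = \left(-25\right)^{2} + 1580 = 625 + 1580 = 2205$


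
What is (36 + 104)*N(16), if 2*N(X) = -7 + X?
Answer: 630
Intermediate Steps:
N(X) = -7/2 + X/2 (N(X) = (-7 + X)/2 = -7/2 + X/2)
(36 + 104)*N(16) = (36 + 104)*(-7/2 + (½)*16) = 140*(-7/2 + 8) = 140*(9/2) = 630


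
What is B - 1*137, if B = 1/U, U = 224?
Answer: -30687/224 ≈ -137.00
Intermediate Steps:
B = 1/224 ≈ 0.0044643
B - 1*137 = 1/224 - 1*137 = 1/224 - 137 = -30687/224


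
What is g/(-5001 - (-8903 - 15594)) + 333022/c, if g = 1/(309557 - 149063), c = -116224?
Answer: -32563214021197/11364495399168 ≈ -2.8653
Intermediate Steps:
g = 1/160494 ≈ 6.2308e-6
g/(-5001 - (-8903 - 15594)) + 333022/c = 1/(160494*(-5001 - (-8903 - 15594))) + 333022/(-116224) = 1/(160494*(-5001 - 1*(-24497))) + 333022*(-1/116224) = 1/(160494*(-5001 + 24497)) - 166511/58112 = (1/160494)/19496 - 166511/58112 = (1/160494)*(1/19496) - 166511/58112 = 1/3128991024 - 166511/58112 = -32563214021197/11364495399168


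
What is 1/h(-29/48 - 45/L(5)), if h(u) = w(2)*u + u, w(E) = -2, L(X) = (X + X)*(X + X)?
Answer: 240/253 ≈ 0.94862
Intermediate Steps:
L(X) = 4*X² (L(X) = (2*X)*(2*X) = 4*X²)
h(u) = -u (h(u) = -2*u + u = -u)
1/h(-29/48 - 45/L(5)) = 1/(-(-29/48 - 45/(4*5²))) = 1/(-(-29*1/48 - 45/(4*25))) = 1/(-(-29/48 - 45/100)) = 1/(-(-29/48 - 45*1/100)) = 1/(-(-29/48 - 9/20)) = 1/(-1*(-253/240)) = 1/(253/240) = 240/253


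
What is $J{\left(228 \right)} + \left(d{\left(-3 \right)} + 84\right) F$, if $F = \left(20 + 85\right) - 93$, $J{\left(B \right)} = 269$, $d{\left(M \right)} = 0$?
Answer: $1277$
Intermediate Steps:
$F = 12$ ($F = 105 - 93 = 12$)
$J{\left(228 \right)} + \left(d{\left(-3 \right)} + 84\right) F = 269 + \left(0 + 84\right) 12 = 269 + 84 \cdot 12 = 269 + 1008 = 1277$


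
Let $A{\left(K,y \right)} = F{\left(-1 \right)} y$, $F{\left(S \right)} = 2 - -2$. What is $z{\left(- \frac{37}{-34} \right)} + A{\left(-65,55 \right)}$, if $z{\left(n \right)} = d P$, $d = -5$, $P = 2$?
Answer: $210$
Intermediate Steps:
$F{\left(S \right)} = 4$ ($F{\left(S \right)} = 2 + 2 = 4$)
$A{\left(K,y \right)} = 4 y$
$z{\left(n \right)} = -10$ ($z{\left(n \right)} = \left(-5\right) 2 = -10$)
$z{\left(- \frac{37}{-34} \right)} + A{\left(-65,55 \right)} = -10 + 4 \cdot 55 = -10 + 220 = 210$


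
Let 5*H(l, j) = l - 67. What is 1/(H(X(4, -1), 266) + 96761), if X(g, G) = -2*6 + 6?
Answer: 5/483732 ≈ 1.0336e-5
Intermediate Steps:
X(g, G) = -6 (X(g, G) = -12 + 6 = -6)
H(l, j) = -67/5 + l/5 (H(l, j) = (l - 67)/5 = (-67 + l)/5 = -67/5 + l/5)
1/(H(X(4, -1), 266) + 96761) = 1/((-67/5 + (⅕)*(-6)) + 96761) = 1/((-67/5 - 6/5) + 96761) = 1/(-73/5 + 96761) = 1/(483732/5) = 5/483732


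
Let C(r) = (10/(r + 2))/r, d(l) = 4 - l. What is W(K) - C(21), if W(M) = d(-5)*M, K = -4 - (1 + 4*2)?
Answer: -56521/483 ≈ -117.02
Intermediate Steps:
K = -13 (K = -4 - (1 + 8) = -4 - 1*9 = -4 - 9 = -13)
C(r) = 10/(r*(2 + r)) (C(r) = (10/(2 + r))/r = 10/(r*(2 + r)))
W(M) = 9*M (W(M) = (4 - 1*(-5))*M = (4 + 5)*M = 9*M)
W(K) - C(21) = 9*(-13) - 10/(21*(2 + 21)) = -117 - 10/(21*23) = -117 - 1*10/483 = -117 - 10/483 = -56521/483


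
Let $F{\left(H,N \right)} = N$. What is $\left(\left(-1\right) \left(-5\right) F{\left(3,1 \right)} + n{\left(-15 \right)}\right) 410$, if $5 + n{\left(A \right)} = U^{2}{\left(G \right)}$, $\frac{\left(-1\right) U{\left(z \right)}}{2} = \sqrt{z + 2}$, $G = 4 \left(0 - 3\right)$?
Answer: $-16400$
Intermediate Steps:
$G = -12$ ($G = 4 \left(-3\right) = -12$)
$U{\left(z \right)} = - 2 \sqrt{2 + z}$ ($U{\left(z \right)} = - 2 \sqrt{z + 2} = - 2 \sqrt{2 + z}$)
$n{\left(A \right)} = -45$ ($n{\left(A \right)} = -5 + \left(- 2 \sqrt{2 - 12}\right)^{2} = -5 + \left(- 2 \sqrt{-10}\right)^{2} = -5 + \left(- 2 i \sqrt{10}\right)^{2} = -5 - 40 = -45$)
$\left(\left(-1\right) \left(-5\right) F{\left(3,1 \right)} + n{\left(-15 \right)}\right) 410 = \left(\left(-1\right) \left(-5\right) 1 - 45\right) 410 = \left(5 \cdot 1 - 45\right) 410 = \left(5 - 45\right) 410 = \left(-40\right) 410 = -16400$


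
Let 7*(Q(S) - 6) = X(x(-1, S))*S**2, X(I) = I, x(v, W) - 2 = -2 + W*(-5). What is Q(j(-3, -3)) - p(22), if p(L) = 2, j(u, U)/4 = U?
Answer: 8668/7 ≈ 1238.3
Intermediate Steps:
j(u, U) = 4*U
x(v, W) = -5*W (x(v, W) = 2 + (-2 + W*(-5)) = 2 + (-2 - 5*W) = -5*W)
Q(S) = 6 - 5*S**3/7 (Q(S) = 6 + ((-5*S)*S**2)/7 = 6 + (-5*S**3)/7 = 6 - 5*S**3/7)
Q(j(-3, -3)) - p(22) = (6 - 5*(4*(-3))**3/7) - 1*2 = (6 - 5/7*(-12)**3) - 2 = (6 - 5/7*(-1728)) - 2 = (6 + 8640/7) - 2 = 8682/7 - 2 = 8668/7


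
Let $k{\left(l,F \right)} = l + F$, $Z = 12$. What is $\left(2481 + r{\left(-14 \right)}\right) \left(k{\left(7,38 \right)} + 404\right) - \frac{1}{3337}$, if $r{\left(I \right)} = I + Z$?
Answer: $\frac{3714317926}{3337} \approx 1.1131 \cdot 10^{6}$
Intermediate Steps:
$k{\left(l,F \right)} = F + l$
$r{\left(I \right)} = 12 + I$ ($r{\left(I \right)} = I + 12 = 12 + I$)
$\left(2481 + r{\left(-14 \right)}\right) \left(k{\left(7,38 \right)} + 404\right) - \frac{1}{3337} = \left(2481 + \left(12 - 14\right)\right) \left(\left(38 + 7\right) + 404\right) - \frac{1}{3337} = \left(2481 - 2\right) \left(45 + 404\right) - \frac{1}{3337} = 2479 \cdot 449 - \frac{1}{3337} = 1113071 - \frac{1}{3337} = \frac{3714317926}{3337}$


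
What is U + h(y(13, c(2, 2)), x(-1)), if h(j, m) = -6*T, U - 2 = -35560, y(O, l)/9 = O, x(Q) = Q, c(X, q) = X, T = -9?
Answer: -35504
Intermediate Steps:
y(O, l) = 9*O
U = -35558 (U = 2 - 35560 = -35558)
h(j, m) = 54 (h(j, m) = -6*(-9) = 54)
U + h(y(13, c(2, 2)), x(-1)) = -35558 + 54 = -35504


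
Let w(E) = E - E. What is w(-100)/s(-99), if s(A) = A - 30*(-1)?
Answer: 0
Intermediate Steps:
s(A) = 30 + A (s(A) = A + 30 = 30 + A)
w(E) = 0
w(-100)/s(-99) = 0/(30 - 99) = 0/(-69) = 0*(-1/69) = 0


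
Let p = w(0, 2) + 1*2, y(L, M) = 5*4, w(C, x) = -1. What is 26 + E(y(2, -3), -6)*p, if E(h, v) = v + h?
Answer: 40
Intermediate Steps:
y(L, M) = 20
E(h, v) = h + v
p = 1 (p = -1 + 1*2 = -1 + 2 = 1)
26 + E(y(2, -3), -6)*p = 26 + (20 - 6)*1 = 26 + 14*1 = 26 + 14 = 40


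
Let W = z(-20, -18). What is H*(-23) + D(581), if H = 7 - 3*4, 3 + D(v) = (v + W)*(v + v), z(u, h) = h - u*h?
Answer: 235998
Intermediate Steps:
z(u, h) = h - h*u
W = -378 (W = -18*(1 - 1*(-20)) = -18*(1 + 20) = -18*21 = -378)
D(v) = -3 + 2*v*(-378 + v) (D(v) = -3 + (v - 378)*(v + v) = -3 + (-378 + v)*(2*v) = -3 + 2*v*(-378 + v))
H = -5 (H = 7 - 12 = -5)
H*(-23) + D(581) = -5*(-23) + (-3 - 756*581 + 2*581²) = 115 + (-3 - 439236 + 2*337561) = 115 + (-3 - 439236 + 675122) = 115 + 235883 = 235998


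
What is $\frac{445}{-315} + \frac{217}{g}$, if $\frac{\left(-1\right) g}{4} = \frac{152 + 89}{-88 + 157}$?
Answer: $- \frac{1029095}{60732} \approx -16.945$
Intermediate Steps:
$g = - \frac{964}{69}$ ($g = - 4 \frac{152 + 89}{-88 + 157} = - 4 \cdot \frac{241}{69} = - 4 \cdot 241 \cdot \frac{1}{69} = \left(-4\right) \frac{241}{69} = - \frac{964}{69} \approx -13.971$)
$\frac{445}{-315} + \frac{217}{g} = \frac{445}{-315} + \frac{217}{- \frac{964}{69}} = 445 \left(- \frac{1}{315}\right) + 217 \left(- \frac{69}{964}\right) = - \frac{89}{63} - \frac{14973}{964} = - \frac{1029095}{60732}$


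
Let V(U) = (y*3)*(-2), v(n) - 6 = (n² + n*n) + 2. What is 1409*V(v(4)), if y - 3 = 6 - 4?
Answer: -42270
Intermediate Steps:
y = 5 (y = 3 + (6 - 4) = 3 + 2 = 5)
v(n) = 8 + 2*n² (v(n) = 6 + ((n² + n*n) + 2) = 6 + ((n² + n²) + 2) = 6 + (2*n² + 2) = 6 + (2 + 2*n²) = 8 + 2*n²)
V(U) = -30 (V(U) = (5*3)*(-2) = 15*(-2) = -30)
1409*V(v(4)) = 1409*(-30) = -42270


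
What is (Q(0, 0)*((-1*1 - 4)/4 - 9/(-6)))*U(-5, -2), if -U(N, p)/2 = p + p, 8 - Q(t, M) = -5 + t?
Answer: 26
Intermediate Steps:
Q(t, M) = 13 - t (Q(t, M) = 8 - (-5 + t) = 8 + (5 - t) = 13 - t)
U(N, p) = -4*p (U(N, p) = -2*(p + p) = -4*p)
(Q(0, 0)*((-1*1 - 4)/4 - 9/(-6)))*U(-5, -2) = ((13 - 1*0)*((-1*1 - 4)/4 - 9/(-6)))*(-4*(-2)) = ((13 + 0)*((-1 - 4)*(1/4) - 9*(-1/6)))*8 = (13*(-5*1/4 + 3/2))*8 = (13*(-5/4 + 3/2))*8 = (13*(1/4))*8 = (13/4)*8 = 26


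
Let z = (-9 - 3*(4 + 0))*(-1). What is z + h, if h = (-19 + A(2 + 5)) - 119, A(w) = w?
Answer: -110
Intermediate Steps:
h = -131 (h = (-19 + (2 + 5)) - 119 = (-19 + 7) - 119 = -12 - 119 = -131)
z = 21 (z = (-9 - 3*4)*(-1) = (-9 - 12)*(-1) = -21*(-1) = 21)
z + h = 21 - 131 = -110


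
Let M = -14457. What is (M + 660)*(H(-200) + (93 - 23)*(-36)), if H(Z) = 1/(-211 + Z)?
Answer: 4763280879/137 ≈ 3.4768e+7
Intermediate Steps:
(M + 660)*(H(-200) + (93 - 23)*(-36)) = (-14457 + 660)*(1/(-211 - 200) + (93 - 23)*(-36)) = -13797*(1/(-411) + 70*(-36)) = -13797*(-1/411 - 2520) = -13797*(-1035721/411) = 4763280879/137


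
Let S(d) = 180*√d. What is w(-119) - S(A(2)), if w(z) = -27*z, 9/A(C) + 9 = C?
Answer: 3213 - 540*I*√7/7 ≈ 3213.0 - 204.1*I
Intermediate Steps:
A(C) = 9/(-9 + C)
w(-119) - S(A(2)) = -27*(-119) - 180*√(9/(-9 + 2)) = 3213 - 180*√(9/(-7)) = 3213 - 180*√(9*(-⅐)) = 3213 - 180*√(-9/7) = 3213 - 180*3*I*√7/7 = 3213 - 540*I*√7/7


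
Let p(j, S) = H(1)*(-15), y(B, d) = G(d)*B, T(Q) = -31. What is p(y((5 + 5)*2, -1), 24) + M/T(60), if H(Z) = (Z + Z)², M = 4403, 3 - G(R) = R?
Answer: -6263/31 ≈ -202.03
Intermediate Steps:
G(R) = 3 - R
y(B, d) = B*(3 - d) (y(B, d) = (3 - d)*B = B*(3 - d))
H(Z) = 4*Z² (H(Z) = (2*Z)² = 4*Z²)
p(j, S) = -60 (p(j, S) = (4*1²)*(-15) = (4*1)*(-15) = 4*(-15) = -60)
p(y((5 + 5)*2, -1), 24) + M/T(60) = -60 + 4403/(-31) = -60 + 4403*(-1/31) = -60 - 4403/31 = -6263/31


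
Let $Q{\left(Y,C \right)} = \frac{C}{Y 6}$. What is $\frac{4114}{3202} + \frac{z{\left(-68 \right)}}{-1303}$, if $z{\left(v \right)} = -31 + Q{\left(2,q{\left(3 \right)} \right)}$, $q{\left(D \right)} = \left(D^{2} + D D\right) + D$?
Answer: $\frac{10908401}{8344412} \approx 1.3073$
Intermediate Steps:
$q{\left(D \right)} = D + 2 D^{2}$ ($q{\left(D \right)} = \left(D^{2} + D^{2}\right) + D = 2 D^{2} + D = D + 2 D^{2}$)
$Q{\left(Y,C \right)} = \frac{C}{6 Y}$
$z{\left(v \right)} = - \frac{117}{4}$ ($z{\left(v \right)} = -31 + \frac{3 \left(1 + 2 \cdot 3\right)}{6 \cdot 2} = -31 + \frac{1}{6} \cdot 3 \left(1 + 6\right) \frac{1}{2} = -31 + \frac{1}{6} \cdot 3 \cdot 7 \cdot \frac{1}{2} = -31 + \frac{1}{6} \cdot 21 \cdot \frac{1}{2} = -31 + \frac{7}{4} = - \frac{117}{4}$)
$\frac{4114}{3202} + \frac{z{\left(-68 \right)}}{-1303} = \frac{4114}{3202} - \frac{117}{4 \left(-1303\right)} = 4114 \cdot \frac{1}{3202} - - \frac{117}{5212} = \frac{2057}{1601} + \frac{117}{5212} = \frac{10908401}{8344412}$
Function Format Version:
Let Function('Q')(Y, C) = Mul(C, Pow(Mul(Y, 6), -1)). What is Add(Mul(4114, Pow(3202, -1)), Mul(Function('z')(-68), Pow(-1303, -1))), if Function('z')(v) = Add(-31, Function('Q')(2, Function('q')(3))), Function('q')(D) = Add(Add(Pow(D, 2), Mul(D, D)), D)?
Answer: Rational(10908401, 8344412) ≈ 1.3073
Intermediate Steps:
Function('q')(D) = Add(D, Mul(2, Pow(D, 2))) (Function('q')(D) = Add(Add(Pow(D, 2), Pow(D, 2)), D) = Add(Mul(2, Pow(D, 2)), D) = Add(D, Mul(2, Pow(D, 2))))
Function('Q')(Y, C) = Mul(Rational(1, 6), C, Pow(Y, -1)) (Function('Q')(Y, C) = Mul(C, Pow(Mul(6, Y), -1)) = Mul(C, Mul(Rational(1, 6), Pow(Y, -1))) = Mul(Rational(1, 6), C, Pow(Y, -1)))
Function('z')(v) = Rational(-117, 4) (Function('z')(v) = Add(-31, Mul(Rational(1, 6), Mul(3, Add(1, Mul(2, 3))), Pow(2, -1))) = Add(-31, Mul(Rational(1, 6), Mul(3, Add(1, 6)), Rational(1, 2))) = Add(-31, Mul(Rational(1, 6), Mul(3, 7), Rational(1, 2))) = Add(-31, Mul(Rational(1, 6), 21, Rational(1, 2))) = Add(-31, Rational(7, 4)) = Rational(-117, 4))
Add(Mul(4114, Pow(3202, -1)), Mul(Function('z')(-68), Pow(-1303, -1))) = Add(Mul(4114, Pow(3202, -1)), Mul(Rational(-117, 4), Pow(-1303, -1))) = Add(Mul(4114, Rational(1, 3202)), Mul(Rational(-117, 4), Rational(-1, 1303))) = Add(Rational(2057, 1601), Rational(117, 5212)) = Rational(10908401, 8344412)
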